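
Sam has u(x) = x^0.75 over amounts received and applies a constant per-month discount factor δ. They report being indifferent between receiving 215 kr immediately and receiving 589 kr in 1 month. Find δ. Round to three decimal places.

δ ≈ 0.470

The payoff in 1 month is discounted by δ, so u(215) = δ·u(589) and δ = u(215)/u(589).
With u(x) = x^0.75: δ = 215^0.75/589^0.75 = (215/589)^0.75 = 0.46962.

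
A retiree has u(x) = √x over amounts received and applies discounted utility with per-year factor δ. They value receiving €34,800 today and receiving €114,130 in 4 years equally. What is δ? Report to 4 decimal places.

Equating discounted utilities: u(34800) = δ^4·u(114130) ⇒ δ^4 = u(34800)/u(114130).
With u(x) = √x: δ^4 = √34800/√114130 = √(34800/114130) = 0.55219.
So δ = 0.55219^(1/4) ≈ 0.8620.

δ ≈ 0.8620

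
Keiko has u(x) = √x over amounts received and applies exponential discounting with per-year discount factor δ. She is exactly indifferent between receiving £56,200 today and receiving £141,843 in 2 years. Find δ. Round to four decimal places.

Indifference means u(56200) = δ^2 · u(141843), so δ^2 = u(56200)/u(141843).
With u(x) = √x: δ^2 = √56200/√141843 = √(56200/141843) = 0.62945.
So δ = 0.62945^(1/2) ≈ 0.7934.

δ ≈ 0.7934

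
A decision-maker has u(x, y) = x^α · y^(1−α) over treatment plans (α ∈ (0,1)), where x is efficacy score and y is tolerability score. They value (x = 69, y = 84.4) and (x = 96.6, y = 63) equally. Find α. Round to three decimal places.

Set the two utilities equal: 69^α·84.4^(1−α) = 96.6^α·63^(1−α).
Taking logs: α·ln 69 + (1−α)·ln 84.4 = α·ln 96.6 + (1−α)·ln 63, i.e. α·-0.336472 = (1−α)·-0.292433.
With A = -0.336472 and B = -0.292433: α·A = (1−α)·B, so α = B/(A+B) = -0.292433/-0.628905 ≈ 0.465.

α ≈ 0.465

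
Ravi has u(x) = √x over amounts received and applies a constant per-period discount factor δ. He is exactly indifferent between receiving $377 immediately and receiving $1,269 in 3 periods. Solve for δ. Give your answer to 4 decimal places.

δ ≈ 0.8169

Indifference means u(377) = δ^3 · u(1269), so δ^3 = u(377)/u(1269).
With u(x) = √x: δ^3 = √377/√1269 = √(377/1269) = 0.54505.
Taking the cube root: δ = 0.54505^(1/3) ≈ 0.8169.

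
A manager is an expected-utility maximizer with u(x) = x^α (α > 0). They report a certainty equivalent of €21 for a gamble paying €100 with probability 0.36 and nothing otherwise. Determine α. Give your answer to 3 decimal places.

α ≈ 0.655

EU(lottery) = 0.36·100^α + 0.64·0 = 0.36·100^α.
Setting u(21) equal to that: 21^α = 0.36·100^α ⇒ (21/100)^α = 0.36.
α = ln(0.36) / ln(21/100) = -1.021651/-1.560648 ≈ 0.655.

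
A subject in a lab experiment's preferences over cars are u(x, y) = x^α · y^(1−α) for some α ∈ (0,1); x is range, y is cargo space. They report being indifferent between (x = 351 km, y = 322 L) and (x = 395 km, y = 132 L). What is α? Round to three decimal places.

α ≈ 0.883

Indifference: 351^α · 322^(1−α) = 395^α · 132^(1−α).
Taking logs: α·ln 351 + (1−α)·ln 322 = α·ln 395 + (1−α)·ln 132, i.e. α·-0.118100 = (1−α)·-0.891750.
So α/(1−α) = (-0.891750)/(-0.118100) = 7.550804, and α = 7.550804/8.550804 ≈ 0.883.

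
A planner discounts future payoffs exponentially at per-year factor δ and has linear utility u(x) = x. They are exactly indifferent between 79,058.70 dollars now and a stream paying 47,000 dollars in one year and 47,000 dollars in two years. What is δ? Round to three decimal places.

δ ≈ 0.890

The stream is worth 47000δ + 47000δ² today, so 47000δ + 47000δ² = 79058.70.
So 47000δ² + 47000δ − 79058.70 = 0.
δ = (−47000 + √(47000² + 4·47000·79058.70)) / (2·47000) = (−47000 + √17072035600.00) / 94000 ≈ 0.890.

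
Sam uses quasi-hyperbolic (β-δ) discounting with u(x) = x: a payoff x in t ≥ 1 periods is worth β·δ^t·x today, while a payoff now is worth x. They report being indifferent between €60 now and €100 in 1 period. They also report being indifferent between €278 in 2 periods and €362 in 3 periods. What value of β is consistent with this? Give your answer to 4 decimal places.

Both payoffs in the second observation are in the future, so β drops out: δ^2·278 = δ^3·362 ⇒ δ = 278/362 = 0.76796.
Substituting δ into 60 = β·δ·100: β = 60/(76.796) ≈ 0.7813.

β ≈ 0.7813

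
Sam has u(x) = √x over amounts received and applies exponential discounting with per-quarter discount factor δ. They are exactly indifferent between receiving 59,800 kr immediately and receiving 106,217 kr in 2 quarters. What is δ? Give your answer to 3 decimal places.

δ ≈ 0.866

Equating discounted utilities: u(59800) = δ^2·u(106217) ⇒ δ^2 = u(59800)/u(106217).
With u(x) = √x: δ^2 = √59800/√106217 = √(59800/106217) = 0.75033.
Taking the square root: δ = 0.75033^(1/2) ≈ 0.866.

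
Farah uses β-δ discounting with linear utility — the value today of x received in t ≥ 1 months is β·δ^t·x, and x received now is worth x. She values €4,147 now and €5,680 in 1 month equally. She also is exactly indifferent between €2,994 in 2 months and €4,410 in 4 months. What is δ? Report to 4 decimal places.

δ ≈ 0.8240

The second indifference involves only future payoffs, so β cancels: β·δ^2·2994 = β·δ^4·4410, giving δ^2 = 2994/4410 = 0.67891, so δ = 0.82396.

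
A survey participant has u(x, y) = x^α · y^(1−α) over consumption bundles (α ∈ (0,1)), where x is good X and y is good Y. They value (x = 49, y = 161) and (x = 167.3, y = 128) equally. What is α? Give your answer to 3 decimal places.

The Cobb–Douglas utilities coincide, so 49^α·161^(1−α) = 167.3^α·128^(1−α).
Taking logs: α·ln 49 + (1−α)·ln 161 = α·ln 167.3 + (1−α)·ln 128, i.e. α·-1.227968 = (1−α)·-0.229374.
Thus α·(-1.457342) = -0.229374, so α = -0.229374/-1.457342 ≈ 0.157.

α ≈ 0.157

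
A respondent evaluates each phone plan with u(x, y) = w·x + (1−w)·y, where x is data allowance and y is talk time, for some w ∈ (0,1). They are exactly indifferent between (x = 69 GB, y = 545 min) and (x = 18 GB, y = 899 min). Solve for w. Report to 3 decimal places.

Indifference: w·69 + (1−w)·545 = w·18 + (1−w)·899.
Rearranging, 51·w − 354·(1−w) = 0.
So w/(1−w) = 354/51 = 6.9412, giving w = 354/(51+354) = 0.874.

w = 0.874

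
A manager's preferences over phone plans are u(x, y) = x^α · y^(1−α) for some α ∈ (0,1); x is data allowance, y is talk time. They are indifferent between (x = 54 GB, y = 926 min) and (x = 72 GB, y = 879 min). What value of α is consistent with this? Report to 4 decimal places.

Set the two utilities equal: 54^α·926^(1−α) = 72^α·879^(1−α).
(54/72)^α = (879/926)^(1−α); take logs: α·ln(54/72) = (1−α)·ln(879/926), i.e. α·-0.2876821 = (1−α)·-0.0520893.
So α/(1−α) = (-0.0520893)/(-0.2876821) = 0.1810655, and α = 0.1810655/1.1810655 ≈ 0.1533.

α ≈ 0.1533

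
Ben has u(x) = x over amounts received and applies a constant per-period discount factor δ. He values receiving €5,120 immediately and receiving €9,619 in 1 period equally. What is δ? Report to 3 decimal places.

Equating discounted utilities: u(5120) = δ·u(9619) ⇒ δ = u(5120)/u(9619).
With u(x) = x: δ = 5120/9619 = 0.53228.

δ ≈ 0.532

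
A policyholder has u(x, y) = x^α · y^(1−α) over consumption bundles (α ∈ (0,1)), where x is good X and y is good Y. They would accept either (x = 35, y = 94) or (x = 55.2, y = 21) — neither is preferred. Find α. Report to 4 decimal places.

α ≈ 0.7669

The Cobb–Douglas utilities coincide, so 35^α·94^(1−α) = 55.2^α·21^(1−α).
(35/55.2)^α = (21/94)^(1−α); take logs: α·ln(35/55.2) = (1−α)·ln(21/94), i.e. α·-0.4556149 = (1−α)·-1.4987723.
Thus α·(-1.9543872) = -1.4987723, so α = -1.4987723/-1.9543872 ≈ 0.7669.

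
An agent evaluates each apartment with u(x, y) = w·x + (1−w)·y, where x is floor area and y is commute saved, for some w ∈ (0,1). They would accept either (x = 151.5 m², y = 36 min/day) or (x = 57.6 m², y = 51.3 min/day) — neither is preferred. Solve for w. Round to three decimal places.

w = 0.140

Indifference: w·151.5 + (1−w)·36 = w·57.6 + (1−w)·51.3.
w·(151.5−57.6) = (1−w)·(51.3−36), i.e. w·93.9 = (1−w)·15.3.
The marginal rate of substitution is 15.3/93.9, so w = 15.3/(93.9+15.3) = 0.140.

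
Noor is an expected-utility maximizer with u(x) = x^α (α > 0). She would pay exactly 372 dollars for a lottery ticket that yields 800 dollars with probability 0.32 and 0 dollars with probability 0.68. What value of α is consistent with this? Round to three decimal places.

The lottery's expected utility is 0.32·u(800) + 0.68·u(0) = 0.32·800^α (since u(0) = 0 for α > 0).
Equating: 372^α = 0.32·800^α, i.e. 0.4650^α = 0.32.
α = ln(0.32) / ln(372/800) = -1.139434/-0.765718 ≈ 1.488.

α ≈ 1.488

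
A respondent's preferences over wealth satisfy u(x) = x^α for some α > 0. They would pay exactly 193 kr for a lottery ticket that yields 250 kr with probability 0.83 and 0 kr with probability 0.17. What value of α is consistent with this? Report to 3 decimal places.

Since u(0) = 0, the lottery's EU is 0.83·250^α.
Equating: 193^α = 0.83·250^α, i.e. 0.7720^α = 0.83.
Taking logs: α·ln(193/250) = ln(0.83), so α = -0.186330 / -0.258771 ≈ 0.720.

α ≈ 0.720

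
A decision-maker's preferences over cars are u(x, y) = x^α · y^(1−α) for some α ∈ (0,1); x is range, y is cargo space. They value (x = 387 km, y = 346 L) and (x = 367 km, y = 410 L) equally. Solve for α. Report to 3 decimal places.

Indifference: 387^α · 346^(1−α) = 367^α · 410^(1−α).
Rearrange to (387/367)^α = (410/346)^(1−α) and take logs: α·0.053063 = (1−α)·0.169718.
So α/(1−α) = (0.169718)/(0.053063) = 3.198425, and α = 3.198425/4.198425 ≈ 0.762.

α ≈ 0.762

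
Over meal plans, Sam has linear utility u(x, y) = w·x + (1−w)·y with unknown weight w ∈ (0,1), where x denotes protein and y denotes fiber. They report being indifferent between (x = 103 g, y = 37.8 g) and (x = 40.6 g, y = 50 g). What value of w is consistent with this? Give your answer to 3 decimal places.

u(103,37.8) = u(40.6,50) means w·103 + (1−w)·37.8 = w·40.6 + (1−w)·50.
Collecting terms: w·62.4 = (1−w)·12.2.
The marginal rate of substitution is 12.2/62.4, so w = 12.2/(62.4+12.2) = 0.164.

w = 0.164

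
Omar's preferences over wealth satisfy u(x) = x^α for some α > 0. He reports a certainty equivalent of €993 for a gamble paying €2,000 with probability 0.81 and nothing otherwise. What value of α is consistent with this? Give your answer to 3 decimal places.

The lottery's expected utility is 0.81·u(2000) + 0.19·u(0) = 0.81·2000^α (since u(0) = 0 for α > 0).
Indifference: 993^α = 0.81·2000^α, so (993/2000)^α = 0.81.
Taking logs: α·ln(993/2000) = ln(0.81), so α = -0.210721 / -0.700172 ≈ 0.301.

α ≈ 0.301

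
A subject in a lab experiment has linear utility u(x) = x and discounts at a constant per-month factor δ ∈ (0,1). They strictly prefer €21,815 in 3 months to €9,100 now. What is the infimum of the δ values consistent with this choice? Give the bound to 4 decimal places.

The preference means 9100 < δ^3·21815.
So δ^3 > 9100/21815 = 0.41714; taking the cube root of both positive sides preserves the inequality.
δ > (9100/21815)^(1/3) ≈ 0.7472.

δ > 0.7472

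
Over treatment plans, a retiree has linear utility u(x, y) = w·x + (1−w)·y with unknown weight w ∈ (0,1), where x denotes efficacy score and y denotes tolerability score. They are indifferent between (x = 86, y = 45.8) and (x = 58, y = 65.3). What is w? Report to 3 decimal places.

w = 0.411

u(86,45.8) = u(58,65.3) means w·86 + (1−w)·45.8 = w·58 + (1−w)·65.3.
w·(86−58) = (1−w)·(65.3−45.8), i.e. w·28 = (1−w)·19.5.
The marginal rate of substitution is 19.5/28, so w = 19.5/(28+19.5) = 0.411.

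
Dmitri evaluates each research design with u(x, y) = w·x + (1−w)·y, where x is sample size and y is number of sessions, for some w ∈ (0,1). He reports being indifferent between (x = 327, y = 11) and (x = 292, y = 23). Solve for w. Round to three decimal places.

Equating utilities: w·327 + (1−w)·11 = w·292 + (1−w)·23.
Rearranging, 35·w − 12·(1−w) = 0.
Hence w = 12/(35+12) = 12/47 = 0.255.

w = 0.255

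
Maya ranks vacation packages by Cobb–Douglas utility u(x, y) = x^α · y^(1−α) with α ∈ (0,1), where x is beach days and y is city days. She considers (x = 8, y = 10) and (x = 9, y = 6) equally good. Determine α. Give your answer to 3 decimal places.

The Cobb–Douglas utilities coincide, so 8^α·10^(1−α) = 9^α·6^(1−α).
Taking logs: α·ln 8 + (1−α)·ln 10 = α·ln 9 + (1−α)·ln 6, i.e. α·-0.117783 = (1−α)·-0.510826.
With A = -0.117783 and B = -0.510826: α·A = (1−α)·B, so α = B/(A+B) = -0.510826/-0.628609 ≈ 0.813.

α ≈ 0.813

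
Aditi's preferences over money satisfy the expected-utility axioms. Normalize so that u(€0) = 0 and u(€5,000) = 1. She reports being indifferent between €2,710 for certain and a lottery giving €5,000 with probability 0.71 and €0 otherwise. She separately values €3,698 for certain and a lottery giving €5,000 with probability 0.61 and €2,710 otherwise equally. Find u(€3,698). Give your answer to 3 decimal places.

From the first indifference, u(€2,710) = 0.71·u(€5,000) + 0.29·u(€0) = 0.71·1 + 0.29·0 = 0.71.
Chaining: u(€3,698) = 0.61·1.00 + 0.39·0.71 = 0.8869.

0.887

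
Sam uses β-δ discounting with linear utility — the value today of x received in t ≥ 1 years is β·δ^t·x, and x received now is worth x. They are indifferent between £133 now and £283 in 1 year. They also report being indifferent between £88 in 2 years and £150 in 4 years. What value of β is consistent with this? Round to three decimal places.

β ≈ 0.614

From the later pair, β·δ^2·88 = β·δ^4·150; dividing through, δ^2 = 88/150 = 0.58667, so δ = 0.76594.
Now use the now-vs-future pair: 133 = β·δ·283 gives β = 133/(0.76594·283) ≈ 0.614.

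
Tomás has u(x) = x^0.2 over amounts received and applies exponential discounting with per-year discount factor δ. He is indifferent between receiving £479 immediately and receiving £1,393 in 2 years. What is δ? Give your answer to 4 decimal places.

The payoff in 2 years is discounted by δ^2, so u(479) = δ^2·u(1393) and δ^2 = u(479)/u(1393).
With u(x) = x^0.2: δ^2 = 479^0.2/1393^0.2 = (479/1393)^0.2 = 0.80775.
So δ = 0.80775^(1/2) ≈ 0.8987.

δ ≈ 0.8987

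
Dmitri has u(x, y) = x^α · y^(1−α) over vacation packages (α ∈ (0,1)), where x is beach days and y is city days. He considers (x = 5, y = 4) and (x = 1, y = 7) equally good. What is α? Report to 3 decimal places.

Indifference: 5^α · 4^(1−α) = 1^α · 7^(1−α).
Rearrange to (5/1)^α = (7/4)^(1−α) and take logs: α·1.609438 = (1−α)·0.559616.
With A = 1.609438 and B = 0.559616: α·A = (1−α)·B, so α = B/(A+B) = 0.559616/2.169054 ≈ 0.258.

α ≈ 0.258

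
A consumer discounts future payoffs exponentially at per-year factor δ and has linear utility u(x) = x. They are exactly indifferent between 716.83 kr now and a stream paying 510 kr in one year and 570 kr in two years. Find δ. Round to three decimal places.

δ ≈ 0.760

Present value of the stream is 510·δ + 570·δ². Indifference gives 510δ + 570δ² = 716.83.
Rearranged: 570δ² + 510δ − 716.83 = 0.
δ = (−510 + √(510² + 4·570·716.83)) / (2·570) = (−510 + √1894472.40) / 1140 ≈ 0.760.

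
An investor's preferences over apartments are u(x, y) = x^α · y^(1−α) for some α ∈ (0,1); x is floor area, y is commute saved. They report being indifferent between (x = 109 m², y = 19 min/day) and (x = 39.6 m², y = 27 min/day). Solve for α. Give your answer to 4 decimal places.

α ≈ 0.2576

The Cobb–Douglas utilities coincide, so 109^α·19^(1−α) = 39.6^α·27^(1−α).
Taking logs: α·ln 109 + (1−α)·ln 19 = α·ln 39.6 + (1−α)·ln 27, i.e. α·1.0125188 = (1−α)·0.3513979.
So α/(1−α) = (0.3513979)/(1.0125188) = 0.3470532, and α = 0.3470532/1.3470532 ≈ 0.2576.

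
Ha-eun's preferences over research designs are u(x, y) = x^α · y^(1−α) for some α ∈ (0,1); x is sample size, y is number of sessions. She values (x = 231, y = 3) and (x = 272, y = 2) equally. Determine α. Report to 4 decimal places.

The Cobb–Douglas utilities coincide, so 231^α·3^(1−α) = 272^α·2^(1−α).
(231/272)^α = (2/3)^(1−α); take logs: α·ln(231/272) = (1−α)·ln(2/3), i.e. α·-0.1633844 = (1−α)·-0.4054651.
Thus α·(-0.5688495) = -0.4054651, so α = -0.4054651/-0.5688495 ≈ 0.7128.

α ≈ 0.7128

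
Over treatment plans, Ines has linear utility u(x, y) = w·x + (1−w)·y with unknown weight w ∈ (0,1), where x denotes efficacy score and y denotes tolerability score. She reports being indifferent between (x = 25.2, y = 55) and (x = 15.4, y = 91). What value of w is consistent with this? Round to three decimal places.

u(25.2,55) = u(15.4,91) means w·25.2 + (1−w)·55 = w·15.4 + (1−w)·91.
Rearranging, 9.8·w − 36·(1−w) = 0.
Hence w = 36/(9.8+36) = 36/45.8 = 0.786.

w = 0.786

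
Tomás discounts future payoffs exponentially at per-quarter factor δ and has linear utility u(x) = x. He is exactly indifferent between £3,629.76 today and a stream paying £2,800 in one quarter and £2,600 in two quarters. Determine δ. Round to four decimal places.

δ ≈ 0.7600

Present value of the stream is 2800·δ + 2600·δ². Indifference gives 2800δ + 2600δ² = 3629.76.
Rearranged: 2600δ² + 2800δ − 3629.76 = 0.
δ = (−2800 + √(2800² + 4·2600·3629.76)) / (2·2600) = (−2800 + √45589504.00) / 5200 ≈ 0.7600.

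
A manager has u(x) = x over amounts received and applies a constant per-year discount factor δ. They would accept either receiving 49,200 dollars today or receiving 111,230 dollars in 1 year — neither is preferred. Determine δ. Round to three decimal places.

Equating discounted utilities: u(49200) = δ·u(111230) ⇒ δ = u(49200)/u(111230).
With u(x) = x: δ = 49200/111230 = 0.44233.

δ ≈ 0.442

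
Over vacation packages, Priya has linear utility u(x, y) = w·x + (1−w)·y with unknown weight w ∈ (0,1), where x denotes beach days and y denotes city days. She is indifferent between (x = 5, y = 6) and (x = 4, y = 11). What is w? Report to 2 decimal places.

Indifference: w·5 + (1−w)·6 = w·4 + (1−w)·11.
Collecting terms: w·1 = (1−w)·5.
The marginal rate of substitution is 5/1, so w = 5/(1+5) = 0.83.

w = 0.83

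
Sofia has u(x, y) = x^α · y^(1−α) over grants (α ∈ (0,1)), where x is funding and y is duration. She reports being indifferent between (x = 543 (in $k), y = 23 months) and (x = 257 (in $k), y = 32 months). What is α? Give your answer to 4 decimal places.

α ≈ 0.3063

Set the two utilities equal: 543^α·23^(1−α) = 257^α·32^(1−α).
Taking logs: α·ln 543 + (1−α)·ln 23 = α·ln 257 + (1−α)·ln 32, i.e. α·0.7480332 = (1−α)·0.3302417.
So α/(1−α) = (0.3302417)/(0.7480332) = 0.4414800, and α = 0.4414800/1.4414800 ≈ 0.3063.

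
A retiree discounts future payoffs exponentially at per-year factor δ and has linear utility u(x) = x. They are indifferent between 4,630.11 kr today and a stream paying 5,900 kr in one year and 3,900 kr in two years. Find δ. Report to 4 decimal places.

δ ≈ 0.5700

Equating present values: 4630.11 = 5900δ + 3900δ².
Rearranged: 3900δ² + 5900δ − 4630.11 = 0.
δ = (−5900 + √(5900² + 4·3900·4630.11)) / (2·3900) = (−5900 + √107039716.00) / 7800 ≈ 0.5700.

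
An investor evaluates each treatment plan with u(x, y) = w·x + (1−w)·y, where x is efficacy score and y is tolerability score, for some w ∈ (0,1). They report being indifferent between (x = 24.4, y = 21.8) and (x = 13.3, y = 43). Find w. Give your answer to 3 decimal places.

w = 0.656

Equating utilities: w·24.4 + (1−w)·21.8 = w·13.3 + (1−w)·43.
Rearranging, 11.1·w − 21.2·(1−w) = 0.
The marginal rate of substitution is 21.2/11.1, so w = 21.2/(11.1+21.2) = 0.656.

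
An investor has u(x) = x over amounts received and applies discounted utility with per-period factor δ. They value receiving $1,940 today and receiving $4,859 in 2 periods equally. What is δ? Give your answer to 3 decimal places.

The payoff in 2 periods is discounted by δ^2, so u(1940) = δ^2·u(4859) and δ^2 = u(1940)/u(4859).
With u(x) = x: δ^2 = 1940/4859 = 0.39926.
So δ = 0.39926^(1/2) ≈ 0.632.

δ ≈ 0.632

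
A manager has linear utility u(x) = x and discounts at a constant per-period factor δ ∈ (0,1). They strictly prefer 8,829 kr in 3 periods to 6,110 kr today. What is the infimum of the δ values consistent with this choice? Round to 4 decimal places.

δ > 0.8845

The preference means 6110 < δ^3·8829.
So δ^3 > 6110/8829 = 0.69204; taking the cube root of both positive sides preserves the inequality.
δ > 0.69204^(1/3) = 0.8845.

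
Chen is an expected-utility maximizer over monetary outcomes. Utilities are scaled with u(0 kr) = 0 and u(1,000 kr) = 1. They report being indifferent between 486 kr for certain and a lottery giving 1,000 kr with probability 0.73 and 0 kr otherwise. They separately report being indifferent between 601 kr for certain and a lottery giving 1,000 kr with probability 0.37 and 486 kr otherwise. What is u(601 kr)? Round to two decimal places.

0.83

First, u(486 kr) = 0.73·u(1,000 kr) + 0.27·u(0 kr) = 0.73.
The second indifference gives u(601 kr) = 0.37·u(1,000 kr) + 0.63·u(486 kr) = 0.37·1.00 + 0.63·0.73 = 0.8299.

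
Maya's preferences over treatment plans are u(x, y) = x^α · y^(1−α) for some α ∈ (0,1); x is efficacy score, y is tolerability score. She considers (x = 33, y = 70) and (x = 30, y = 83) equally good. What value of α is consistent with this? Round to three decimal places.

α ≈ 0.641

Set the two utilities equal: 33^α·70^(1−α) = 30^α·83^(1−α).
(33/30)^α = (83/70)^(1−α); take logs: α·ln(33/30) = (1−α)·ln(83/70), i.e. α·0.095310 = (1−α)·0.170345.
With A = 0.095310 and B = 0.170345: α·A = (1−α)·B, so α = B/(A+B) = 0.170345/0.265655 ≈ 0.641.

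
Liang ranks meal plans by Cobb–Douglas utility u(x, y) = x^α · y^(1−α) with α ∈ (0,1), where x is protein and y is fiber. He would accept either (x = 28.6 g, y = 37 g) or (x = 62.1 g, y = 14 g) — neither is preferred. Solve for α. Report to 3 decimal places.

The Cobb–Douglas utilities coincide, so 28.6^α·37^(1−α) = 62.1^α·14^(1−α).
(28.6/62.1)^α = (14/37)^(1−α); take logs: α·ln(28.6/62.1) = (1−α)·ln(14/37), i.e. α·-0.775339 = (1−α)·-0.971861.
Thus α·(-1.747200) = -0.971861, so α = -0.971861/-1.747200 ≈ 0.556.

α ≈ 0.556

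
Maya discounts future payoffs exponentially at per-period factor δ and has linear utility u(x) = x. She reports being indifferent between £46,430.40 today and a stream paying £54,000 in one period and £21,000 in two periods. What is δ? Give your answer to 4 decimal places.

Present value of the stream is 54000·δ + 21000·δ². Indifference gives 54000δ + 21000δ² = 46430.40.
Rearranged: 21000δ² + 54000δ − 46430.40 = 0.
δ = (−54000 + √(54000² + 4·21000·46430.40)) / (2·21000) = (−54000 + √6816153600.00) / 42000 ≈ 0.6800.

δ ≈ 0.6800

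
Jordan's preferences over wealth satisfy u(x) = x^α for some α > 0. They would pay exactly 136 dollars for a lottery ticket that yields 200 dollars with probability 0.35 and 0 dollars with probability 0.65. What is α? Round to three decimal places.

α ≈ 2.722

The lottery's expected utility is 0.35·u(200) + 0.65·u(0) = 0.35·200^α (since u(0) = 0 for α > 0).
Indifference: 136^α = 0.35·200^α, so (136/200)^α = 0.35.
α = ln(0.35) / ln(136/200) = -1.049822/-0.385662 ≈ 2.722.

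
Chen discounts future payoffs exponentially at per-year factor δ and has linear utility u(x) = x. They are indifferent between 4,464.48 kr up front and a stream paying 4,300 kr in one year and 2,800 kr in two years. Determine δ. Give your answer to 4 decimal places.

δ ≈ 0.7100

Equating present values: 4464.48 = 4300δ + 2800δ².
Rearranged: 2800δ² + 4300δ − 4464.48 = 0.
δ = (−4300 + √(4300² + 4·2800·4464.48)) / (2·2800) = (−4300 + √68492176.00) / 5600 ≈ 0.7100.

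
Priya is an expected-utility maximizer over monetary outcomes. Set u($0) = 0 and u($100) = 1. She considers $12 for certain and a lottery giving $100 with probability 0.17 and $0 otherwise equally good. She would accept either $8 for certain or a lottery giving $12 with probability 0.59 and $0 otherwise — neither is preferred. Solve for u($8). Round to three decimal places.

0.100

The first gamble pins u($12): it must equal 0.17·1 + 0.83·0 = 0.17.
Then u($8) = 0.59·u($12) + 0.41·u($0) = 0.59·0.17 + 0.41·0.00 = 0.1003.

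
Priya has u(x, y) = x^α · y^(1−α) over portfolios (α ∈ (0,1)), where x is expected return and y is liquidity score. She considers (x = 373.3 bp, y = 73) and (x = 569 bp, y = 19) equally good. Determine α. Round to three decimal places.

α ≈ 0.762

Set the two utilities equal: 373.3^α·73^(1−α) = 569^α·19^(1−α).
(373.3/569)^α = (19/73)^(1−α); take logs: α·ln(373.3/569) = (1−α)·ln(19/73), i.e. α·-0.421498 = (1−α)·-1.346020.
With A = -0.421498 and B = -1.346020: α·A = (1−α)·B, so α = B/(A+B) = -1.346020/-1.767518 ≈ 0.762.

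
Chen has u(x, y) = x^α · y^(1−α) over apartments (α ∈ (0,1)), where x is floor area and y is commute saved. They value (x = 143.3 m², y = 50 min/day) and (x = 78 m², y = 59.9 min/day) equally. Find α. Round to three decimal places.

α ≈ 0.229

Indifference: 143.3^α · 50^(1−α) = 78^α · 59.9^(1−α).
(143.3/78)^α = (59.9/50)^(1−α); take logs: α·ln(143.3/78) = (1−α)·ln(59.9/50), i.e. α·0.608232 = (1−α)·0.180653.
With A = 0.608232 and B = 0.180653: α·A = (1−α)·B, so α = B/(A+B) = 0.180653/0.788885 ≈ 0.229.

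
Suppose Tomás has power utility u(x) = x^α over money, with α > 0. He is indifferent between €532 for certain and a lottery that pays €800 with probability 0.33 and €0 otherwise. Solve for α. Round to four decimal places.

EU(lottery) = 0.33·800^α + 0.67·0 = 0.33·800^α.
Equating: 532^α = 0.33·800^α, i.e. 0.6650^α = 0.33.
α = ln(0.33) / ln(532/800) = -1.1086626/-0.4079682 ≈ 2.7175.

α ≈ 2.7175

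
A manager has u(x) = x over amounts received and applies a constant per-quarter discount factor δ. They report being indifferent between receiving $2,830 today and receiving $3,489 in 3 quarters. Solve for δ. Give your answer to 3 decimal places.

δ ≈ 0.933

Equating discounted utilities: u(2830) = δ^3·u(3489) ⇒ δ^3 = u(2830)/u(3489).
With u(x) = x: δ^3 = 2830/3489 = 0.81112.
Taking the cube root: δ = 0.81112^(1/3) ≈ 0.933.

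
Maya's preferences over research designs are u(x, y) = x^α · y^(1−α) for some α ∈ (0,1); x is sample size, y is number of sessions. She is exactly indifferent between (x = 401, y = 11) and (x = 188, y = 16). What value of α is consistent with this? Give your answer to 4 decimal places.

α ≈ 0.3309

The Cobb–Douglas utilities coincide, so 401^α·11^(1−α) = 188^α·16^(1−α).
(401/188)^α = (16/11)^(1−α); take logs: α·ln(401/188) = (1−α)·ln(16/11), i.e. α·0.7575195 = (1−α)·0.3746934.
Thus α·(1.1322129) = 0.3746934, so α = 0.3746934/1.1322129 ≈ 0.3309.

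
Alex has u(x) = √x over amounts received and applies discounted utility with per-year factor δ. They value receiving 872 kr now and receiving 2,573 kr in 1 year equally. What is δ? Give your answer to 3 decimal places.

The payoff in 1 year is discounted by δ, so u(872) = δ·u(2573) and δ = u(872)/u(2573).
Since u(x) = √x, δ = √(872/2573) = 0.58215.

δ ≈ 0.582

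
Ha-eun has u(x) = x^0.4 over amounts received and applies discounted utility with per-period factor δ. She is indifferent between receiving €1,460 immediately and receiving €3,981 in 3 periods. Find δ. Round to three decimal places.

Indifference means u(1460) = δ^3 · u(3981), so δ^3 = u(1460)/u(3981).
Since u(x) = x^0.4, δ^3 = (1460/3981)^0.4 = 0.36674^0.4 = 0.66949.
So δ = 0.66949^(1/3) ≈ 0.875.

δ ≈ 0.875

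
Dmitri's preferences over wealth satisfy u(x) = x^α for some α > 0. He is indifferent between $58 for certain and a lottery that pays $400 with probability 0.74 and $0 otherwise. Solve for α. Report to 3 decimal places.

Since u(0) = 0, the lottery's EU is 0.74·400^α.
Equating: 58^α = 0.74·400^α, i.e. 0.1450^α = 0.74.
Take logs: α = ln 0.74 / ln(58/400) ≈ 0.15593.

α ≈ 0.156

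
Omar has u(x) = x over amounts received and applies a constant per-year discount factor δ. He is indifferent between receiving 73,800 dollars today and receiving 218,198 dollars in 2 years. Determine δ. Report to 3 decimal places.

δ ≈ 0.582

Equating discounted utilities: u(73800) = δ^2·u(218198) ⇒ δ^2 = u(73800)/u(218198).
With u(x) = x: δ^2 = 73800/218198 = 0.33822.
So δ = 0.33822^(1/2) ≈ 0.582.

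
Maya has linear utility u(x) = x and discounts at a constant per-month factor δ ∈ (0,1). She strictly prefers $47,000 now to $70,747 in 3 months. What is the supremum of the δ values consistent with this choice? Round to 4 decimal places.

The preference means 47000 > δ^3·70747.
Hence δ^3 < 47000/70747 = 0.66434, and x ↦ x^(1/3) is increasing on (0,∞).
δ < 0.66434^(1/3) = 0.8726.

δ < 0.8726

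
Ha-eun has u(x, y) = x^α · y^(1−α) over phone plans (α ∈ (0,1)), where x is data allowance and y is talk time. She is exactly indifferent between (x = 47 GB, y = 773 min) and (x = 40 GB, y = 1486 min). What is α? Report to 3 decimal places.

Indifference: 47^α · 773^(1−α) = 40^α · 1486^(1−α).
Taking logs: α·ln 47 + (1−α)·ln 773 = α·ln 40 + (1−α)·ln 1486, i.e. α·0.161268 = (1−α)·0.653564.
So α/(1−α) = (0.653564)/(0.161268) = 4.052658, and α = 4.052658/5.052658 ≈ 0.802.

α ≈ 0.802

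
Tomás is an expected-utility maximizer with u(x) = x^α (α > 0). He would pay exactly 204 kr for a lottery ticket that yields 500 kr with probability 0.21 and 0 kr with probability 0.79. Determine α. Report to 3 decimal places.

Since u(0) = 0, the lottery's EU is 0.21·500^α.
Setting u(204) equal to that: 204^α = 0.21·500^α ⇒ (204/500)^α = 0.21.
Taking logs: α·ln(204/500) = ln(0.21), so α = -1.560648 / -0.896488 ≈ 1.741.

α ≈ 1.741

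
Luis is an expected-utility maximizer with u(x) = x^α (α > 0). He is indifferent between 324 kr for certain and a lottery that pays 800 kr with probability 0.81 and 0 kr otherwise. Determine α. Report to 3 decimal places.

α ≈ 0.233

EU(lottery) = 0.81·800^α + 0.19·0 = 0.81·800^α.
Setting u(324) equal to that: 324^α = 0.81·800^α ⇒ (324/800)^α = 0.81.
Taking logs: α·ln(324/800) = ln(0.81), so α = -0.210721 / -0.903868 ≈ 0.233.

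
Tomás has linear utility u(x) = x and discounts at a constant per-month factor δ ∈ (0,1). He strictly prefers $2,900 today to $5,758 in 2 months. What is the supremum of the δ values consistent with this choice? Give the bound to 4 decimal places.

δ < 0.7097

Comparing present values: 2900 > δ^2·5758.
Dividing by 5758: δ^2 < 0.50365. Both sides are positive, so the square root keeps the direction.
δ < 0.50365^(1/2) = 0.7097.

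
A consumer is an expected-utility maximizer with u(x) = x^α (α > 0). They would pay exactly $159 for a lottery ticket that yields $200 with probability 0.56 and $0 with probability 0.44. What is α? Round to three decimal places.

α ≈ 2.527

Since u(0) = 0, the lottery's EU is 0.56·200^α.
Setting u(159) equal to that: 159^α = 0.56·200^α ⇒ (159/200)^α = 0.56.
Take logs: α = ln 0.56 / ln(159/200) ≈ 2.52740.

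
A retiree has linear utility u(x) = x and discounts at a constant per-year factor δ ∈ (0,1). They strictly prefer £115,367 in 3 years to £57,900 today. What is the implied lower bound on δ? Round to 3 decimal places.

δ > 0.795

The preference means 57900 < δ^3·115367.
Dividing by 115367: δ^3 > 0.50188. Both sides are positive, so the cube root keeps the direction.
δ > 0.50188^(1/3) = 0.795.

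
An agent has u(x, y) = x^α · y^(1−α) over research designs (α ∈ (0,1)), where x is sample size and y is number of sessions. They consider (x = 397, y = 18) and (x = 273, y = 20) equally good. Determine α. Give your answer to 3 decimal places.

α ≈ 0.220

Set the two utilities equal: 397^α·18^(1−α) = 273^α·20^(1−α).
Taking logs: α·ln 397 + (1−α)·ln 18 = α·ln 273 + (1−α)·ln 20, i.e. α·0.374464 = (1−α)·0.105361.
So α/(1−α) = (0.105361)/(0.374464) = 0.281365, and α = 0.281365/1.281365 ≈ 0.220.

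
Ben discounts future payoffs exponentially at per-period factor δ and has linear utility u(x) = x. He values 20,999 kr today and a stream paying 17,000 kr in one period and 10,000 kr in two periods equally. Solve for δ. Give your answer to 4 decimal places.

δ ≈ 0.8300

The stream is worth 17000δ + 10000δ² today, so 17000δ + 10000δ² = 20999.
So 10000δ² + 17000δ − 20999 = 0.
By the quadratic formula (taking the positive root), δ = (−17000 + √1128960000.00) / 20000 ≈ 0.8300.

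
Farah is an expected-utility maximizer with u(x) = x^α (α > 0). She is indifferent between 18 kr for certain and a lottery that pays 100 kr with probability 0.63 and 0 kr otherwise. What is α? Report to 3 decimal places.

α ≈ 0.269

Since u(0) = 0, the lottery's EU is 0.63·100^α.
Setting u(18) equal to that: 18^α = 0.63·100^α ⇒ (18/100)^α = 0.63.
Taking logs: α·ln(18/100) = ln(0.63), so α = -0.462035 / -1.714798 ≈ 0.269.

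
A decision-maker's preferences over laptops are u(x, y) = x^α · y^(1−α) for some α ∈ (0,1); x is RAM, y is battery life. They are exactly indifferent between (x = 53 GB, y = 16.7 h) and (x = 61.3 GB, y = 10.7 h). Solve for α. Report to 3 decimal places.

The Cobb–Douglas utilities coincide, so 53^α·16.7^(1−α) = 61.3^α·10.7^(1−α).
Taking logs: α·ln 53 + (1−α)·ln 16.7 = α·ln 61.3 + (1−α)·ln 10.7, i.e. α·-0.145488 = (1−α)·-0.445165.
So α/(1−α) = (-0.445165)/(-0.145488) = 3.059806, and α = 3.059806/4.059806 ≈ 0.754.

α ≈ 0.754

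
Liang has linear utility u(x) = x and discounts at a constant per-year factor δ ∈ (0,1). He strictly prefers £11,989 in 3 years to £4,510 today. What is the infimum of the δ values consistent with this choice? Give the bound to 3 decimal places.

δ > 0.722

Comparing present values: 4510 < δ^3·11989.
Hence δ^3 > 4510/11989 = 0.37618, and x ↦ x^(1/3) is increasing on (0,∞).
δ > (4510/11989)^(1/3) ≈ 0.722.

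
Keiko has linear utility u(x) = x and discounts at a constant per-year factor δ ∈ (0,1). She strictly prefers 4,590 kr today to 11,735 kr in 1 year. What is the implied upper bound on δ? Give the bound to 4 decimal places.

δ < 0.3911

Under u(x) = x this choice says 4590 > δ·11735.
Dividing through by 11735 gives δ < 0.39114.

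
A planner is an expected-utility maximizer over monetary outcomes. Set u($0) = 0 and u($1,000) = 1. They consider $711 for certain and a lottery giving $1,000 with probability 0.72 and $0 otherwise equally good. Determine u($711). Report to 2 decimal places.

0.72

By the standard-gamble method, u($711) is just the indifference probability on the best outcome: 0.72.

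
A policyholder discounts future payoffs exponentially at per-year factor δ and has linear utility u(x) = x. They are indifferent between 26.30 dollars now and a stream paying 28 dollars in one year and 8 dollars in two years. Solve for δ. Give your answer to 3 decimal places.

δ ≈ 0.770

Present value of the stream is 28·δ + 8·δ². Indifference gives 28δ + 8δ² = 26.30.
So 8δ² + 28δ − 26.30 = 0.
By the quadratic formula (taking the positive root), δ = (−28 + √1625.60) / 16 ≈ 0.770.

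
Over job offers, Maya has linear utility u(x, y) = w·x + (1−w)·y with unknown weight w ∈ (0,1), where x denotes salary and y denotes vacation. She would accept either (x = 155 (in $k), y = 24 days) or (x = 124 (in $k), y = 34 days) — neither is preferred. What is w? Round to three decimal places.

u(155,24) = u(124,34) means w·155 + (1−w)·24 = w·124 + (1−w)·34.
Collecting terms: w·31 = (1−w)·10.
So w/(1−w) = 10/31 = 0.3226, giving w = 10/(31+10) = 0.244.

w = 0.244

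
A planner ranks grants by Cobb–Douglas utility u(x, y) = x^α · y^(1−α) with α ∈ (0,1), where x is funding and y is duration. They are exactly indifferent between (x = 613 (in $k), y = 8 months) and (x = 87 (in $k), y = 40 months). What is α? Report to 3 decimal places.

Indifference: 613^α · 8^(1−α) = 87^α · 40^(1−α).
Taking logs: α·ln 613 + (1−α)·ln 8 = α·ln 87 + (1−α)·ln 40, i.e. α·1.952457 = (1−α)·1.609438.
So α/(1−α) = (1.609438)/(1.952457) = 0.824314, and α = 0.824314/1.824314 ≈ 0.452.

α ≈ 0.452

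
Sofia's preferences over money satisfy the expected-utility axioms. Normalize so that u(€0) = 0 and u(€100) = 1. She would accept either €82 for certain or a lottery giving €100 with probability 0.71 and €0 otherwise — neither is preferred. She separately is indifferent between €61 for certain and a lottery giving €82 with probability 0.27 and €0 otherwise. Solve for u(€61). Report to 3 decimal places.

0.192

The first gamble pins u(€82): it must equal 0.71·1 + 0.29·0 = 0.71.
Then u(€61) = 0.27·u(€82) + 0.73·u(€0) = 0.27·0.71 + 0.73·0.00 = 0.1917.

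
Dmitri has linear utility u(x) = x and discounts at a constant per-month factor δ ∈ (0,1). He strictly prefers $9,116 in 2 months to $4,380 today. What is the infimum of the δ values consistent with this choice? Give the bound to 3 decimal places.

δ > 0.693

Under u(x) = x this choice says 4380 < δ^2·9116.
So δ^2 > 4380/9116 = 0.48047; taking the square root of both positive sides preserves the inequality.
δ > (4380/9116)^(1/2) ≈ 0.693.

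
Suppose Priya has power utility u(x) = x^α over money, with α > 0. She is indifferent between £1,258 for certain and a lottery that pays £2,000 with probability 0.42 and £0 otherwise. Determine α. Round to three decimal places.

Since u(0) = 0, the lottery's EU is 0.42·2000^α.
Equating: 1258^α = 0.42·2000^α, i.e. 0.6290^α = 0.42.
α = ln(0.42) / ln(1258/2000) = -0.867501/-0.463624 ≈ 1.871.

α ≈ 1.871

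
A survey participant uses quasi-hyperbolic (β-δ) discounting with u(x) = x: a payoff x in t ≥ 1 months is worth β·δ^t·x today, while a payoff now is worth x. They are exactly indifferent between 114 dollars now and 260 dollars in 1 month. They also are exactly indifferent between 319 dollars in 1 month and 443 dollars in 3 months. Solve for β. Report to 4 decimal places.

β ≈ 0.5167

From the later pair, β·δ^1·319 = β·δ^3·443; dividing through, δ^2 = 319/443 = 0.72009, so δ = 0.84858.
Substituting δ into 114 = β·δ·260: β = 114/(220.631) ≈ 0.5167.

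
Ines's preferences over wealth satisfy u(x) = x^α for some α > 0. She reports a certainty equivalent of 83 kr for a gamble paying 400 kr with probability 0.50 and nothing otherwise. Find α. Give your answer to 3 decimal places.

α ≈ 0.441

Since u(0) = 0, the lottery's EU is 0.50·400^α.
Indifference: 83^α = 0.50·400^α, so (83/400)^α = 0.50.
Taking logs: α·ln(83/400) = ln(0.50), so α = -0.693147 / -1.572624 ≈ 0.441.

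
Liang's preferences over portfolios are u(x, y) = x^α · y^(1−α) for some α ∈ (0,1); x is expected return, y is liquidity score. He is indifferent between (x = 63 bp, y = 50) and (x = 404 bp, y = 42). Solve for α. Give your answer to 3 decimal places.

Indifference: 63^α · 50^(1−α) = 404^α · 42^(1−α).
Rearrange to (63/404)^α = (42/50)^(1−α) and take logs: α·-1.858280 = (1−α)·-0.174353.
With A = -1.858280 and B = -0.174353: α·A = (1−α)·B, so α = B/(A+B) = -0.174353/-2.032633 ≈ 0.086.

α ≈ 0.086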